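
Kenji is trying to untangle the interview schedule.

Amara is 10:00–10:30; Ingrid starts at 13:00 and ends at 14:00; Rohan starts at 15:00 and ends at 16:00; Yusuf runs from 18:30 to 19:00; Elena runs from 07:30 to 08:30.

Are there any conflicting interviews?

No

Two intervals overlap when each starts before the other ends.
Sorted by start: Elena, Amara, Ingrid, Rohan, Yusuf.
Amara starts after Elena ends, so Elena has no further overlaps.
Ingrid starts after Amara ends, so Amara has no further overlaps.
Rohan starts after Ingrid ends, so Ingrid has no further overlaps.
Yusuf starts after Rohan ends.
Every pair is clear; the schedule has no overlaps.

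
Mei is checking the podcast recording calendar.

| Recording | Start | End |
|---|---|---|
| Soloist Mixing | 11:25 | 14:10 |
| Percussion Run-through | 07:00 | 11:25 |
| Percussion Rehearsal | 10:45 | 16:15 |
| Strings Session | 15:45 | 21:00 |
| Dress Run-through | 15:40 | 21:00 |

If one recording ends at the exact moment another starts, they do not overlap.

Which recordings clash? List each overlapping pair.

Dress Run-through & Percussion Rehearsal, Dress Run-through & Strings Session, Percussion Rehearsal & Percussion Run-through, Percussion Rehearsal & Soloist Mixing, Percussion Rehearsal & Strings Session

Sorted by start: Percussion Run-through, Percussion Rehearsal, Soloist Mixing, Dress Run-through, Strings Session.
Percussion Rehearsal starts before Percussion Run-through ends → Percussion Run-through and Percussion Rehearsal overlap.
Soloist Mixing starts exactly when Percussion Run-through ends (back-to-back, no overlap), so nothing later overlaps Percussion Run-through either.
Soloist Mixing starts before Percussion Rehearsal ends → Percussion Rehearsal and Soloist Mixing overlap.
Dress Run-through starts before Percussion Rehearsal ends → Percussion Rehearsal and Dress Run-through overlap.
Strings Session starts before Percussion Rehearsal ends → Percussion Rehearsal and Strings Session overlap.
Dress Run-through starts after Soloist Mixing ends, so nothing later overlaps Soloist Mixing either.
Strings Session starts before Dress Run-through ends → Dress Run-through and Strings Session overlap.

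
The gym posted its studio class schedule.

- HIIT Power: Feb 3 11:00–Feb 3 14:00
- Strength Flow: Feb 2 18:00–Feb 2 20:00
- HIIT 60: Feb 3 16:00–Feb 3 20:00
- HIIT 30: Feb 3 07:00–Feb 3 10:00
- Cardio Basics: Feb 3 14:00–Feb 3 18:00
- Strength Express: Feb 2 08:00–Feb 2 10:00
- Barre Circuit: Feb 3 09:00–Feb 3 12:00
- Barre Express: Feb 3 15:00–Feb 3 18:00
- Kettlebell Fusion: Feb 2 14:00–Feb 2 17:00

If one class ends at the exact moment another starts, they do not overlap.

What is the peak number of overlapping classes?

Sort all start/end points and keep a running count:
Feb 2 08:00 start Strength Express → 1
Feb 2 10:00 end Strength Express → 0
Feb 2 14:00 start Kettlebell Fusion → 1
Feb 2 17:00 end Kettlebell Fusion → 0
Feb 2 18:00 start Strength Flow → 1
Feb 2 20:00 end Strength Flow → 0
Feb 3 07:00 start HIIT 30 → 1
Feb 3 09:00 start Barre Circuit → 2
Feb 3 10:00 end HIIT 30 → 1
Feb 3 11:00 start HIIT Power → 2
Feb 3 12:00 end Barre Circuit → 1
Feb 3 14:00 end HIIT Power → 0
Feb 3 14:00 start Cardio Basics → 1
Feb 3 15:00 start Barre Express → 2
Feb 3 16:00 start HIIT 60 → 3
Feb 3 18:00 end Barre Express → 2
Feb 3 18:00 end Cardio Basics → 1
Feb 3 20:00 end HIIT 60 → 0
Peak is 3, at Feb 3 16:00 (Barre Express, Cardio Basics, HIIT 60).

3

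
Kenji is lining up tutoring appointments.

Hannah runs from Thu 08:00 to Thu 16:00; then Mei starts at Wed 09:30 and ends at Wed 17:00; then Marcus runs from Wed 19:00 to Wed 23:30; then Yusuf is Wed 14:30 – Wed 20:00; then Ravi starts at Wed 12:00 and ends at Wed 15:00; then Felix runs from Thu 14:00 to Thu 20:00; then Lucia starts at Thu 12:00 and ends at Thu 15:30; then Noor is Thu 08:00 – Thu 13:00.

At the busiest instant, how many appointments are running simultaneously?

Sweep the timeline, counting +1 at each start and −1 at each end (ends before starts at a tie):
Wed 09:30 start Mei → 1
Wed 12:00 start Ravi → 2
Wed 14:30 start Yusuf → 3
Wed 15:00 end Ravi → 2
Wed 17:00 end Mei → 1
Wed 19:00 start Marcus → 2
Wed 20:00 end Yusuf → 1
Wed 23:30 end Marcus → 0
Thu 08:00 start Hannah → 1
Thu 08:00 start Noor → 2
Thu 12:00 start Lucia → 3
Thu 13:00 end Noor → 2
Thu 14:00 start Felix → 3
Thu 15:30 end Lucia → 2
Thu 16:00 end Hannah → 1
Thu 20:00 end Felix → 0
Peak is 3, at Wed 14:30 (Mei, Ravi, Yusuf).

3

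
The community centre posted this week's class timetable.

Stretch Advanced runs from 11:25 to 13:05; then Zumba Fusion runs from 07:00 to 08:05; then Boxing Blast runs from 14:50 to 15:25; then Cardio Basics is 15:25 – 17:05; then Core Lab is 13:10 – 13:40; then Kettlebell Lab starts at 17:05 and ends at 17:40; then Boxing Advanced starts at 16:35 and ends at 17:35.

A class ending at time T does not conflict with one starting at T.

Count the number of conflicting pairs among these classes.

2

Sorted by start: Zumba Fusion, Stretch Advanced, Core Lab, Boxing Blast, Cardio Basics, Boxing Advanced, Kettlebell Lab.
Stretch Advanced starts after Zumba Fusion ends; Zumba Fusion is clear from here.
Core Lab starts after Stretch Advanced ends; Stretch Advanced is clear from here.
Boxing Blast starts after Core Lab ends; Core Lab is clear from here.
Cardio Basics starts exactly when Boxing Blast ends (back-to-back, no overlap); Boxing Blast is clear from here.
Boxing Advanced starts before Cardio Basics ends → Cardio Basics and Boxing Advanced overlap.
Kettlebell Lab starts exactly when Cardio Basics ends (back-to-back, no overlap).
Kettlebell Lab starts before Boxing Advanced ends → Boxing Advanced and Kettlebell Lab overlap.
Overlapping pairs: Boxing Advanced & Cardio Basics, Boxing Advanced & Kettlebell Lab — 2 in total.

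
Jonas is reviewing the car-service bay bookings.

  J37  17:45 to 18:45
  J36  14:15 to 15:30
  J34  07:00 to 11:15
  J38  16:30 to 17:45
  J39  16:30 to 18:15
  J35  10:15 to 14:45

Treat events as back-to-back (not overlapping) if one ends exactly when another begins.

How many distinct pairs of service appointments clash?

4

Sorted by start: J34, J35, J36, J38, J39, J37.
J35 starts before J34 ends → J34 and J35 overlap.
J36 starts after J34 ends, so J34 has no further overlaps.
J36 starts before J35 ends → J35 and J36 overlap.
J38 starts after J35 ends, so J35 has no further overlaps.
J38 starts after J36 ends, so J36 has no further overlaps.
J39 starts before J38 ends → J38 and J39 overlap.
J37 starts exactly when J38 ends (back-to-back, no overlap).
J37 starts before J39 ends → J39 and J37 overlap.
Overlapping pairs: J34 & J35, J35 & J36, J37 & J39, J38 & J39 — 4 in total.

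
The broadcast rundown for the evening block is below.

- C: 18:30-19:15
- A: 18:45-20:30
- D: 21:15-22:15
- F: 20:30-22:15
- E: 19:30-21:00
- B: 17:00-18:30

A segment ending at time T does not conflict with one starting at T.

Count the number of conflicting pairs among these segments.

Two intervals overlap when each starts before the other ends.
Sorted by start: B, C, A, E, F, D.
C starts exactly when B ends (back-to-back, no overlap), so nothing later overlaps B either.
A starts before C ends → C and A overlap.
E starts after C ends, so nothing later overlaps C either.
E starts before A ends → A and E overlap.
F starts exactly when A ends (back-to-back, no overlap), so nothing later overlaps A either.
F starts before E ends → E and F overlap.
D starts after E ends.
D starts before F ends → F and D overlap.
Overlapping pairs: A & C, A & E, D & F, E & F — 4 in total.

4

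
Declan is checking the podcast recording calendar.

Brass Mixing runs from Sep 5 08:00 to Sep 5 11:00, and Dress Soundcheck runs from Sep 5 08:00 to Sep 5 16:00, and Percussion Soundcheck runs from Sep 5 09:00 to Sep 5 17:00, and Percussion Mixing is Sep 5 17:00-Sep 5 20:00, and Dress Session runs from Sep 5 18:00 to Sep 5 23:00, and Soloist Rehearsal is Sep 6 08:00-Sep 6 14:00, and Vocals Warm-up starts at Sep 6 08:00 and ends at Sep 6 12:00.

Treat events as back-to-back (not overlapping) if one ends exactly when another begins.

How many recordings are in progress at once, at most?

Sort all start/end points and keep a running count:
Sep 5 08:00 start Brass Mixing → 1
Sep 5 08:00 start Dress Soundcheck → 2
Sep 5 09:00 start Percussion Soundcheck → 3
Sep 5 11:00 end Brass Mixing → 2
Sep 5 16:00 end Dress Soundcheck → 1
Sep 5 17:00 end Percussion Soundcheck → 0
Sep 5 17:00 start Percussion Mixing → 1
Sep 5 18:00 start Dress Session → 2
Sep 5 20:00 end Percussion Mixing → 1
Sep 5 23:00 end Dress Session → 0
Sep 6 08:00 start Soloist Rehearsal → 1
Sep 6 08:00 start Vocals Warm-up → 2
Sep 6 12:00 end Vocals Warm-up → 1
Sep 6 14:00 end Soloist Rehearsal → 0
Peak is 3, at Sep 5 09:00 (Brass Mixing, Dress Soundcheck, Percussion Soundcheck).

3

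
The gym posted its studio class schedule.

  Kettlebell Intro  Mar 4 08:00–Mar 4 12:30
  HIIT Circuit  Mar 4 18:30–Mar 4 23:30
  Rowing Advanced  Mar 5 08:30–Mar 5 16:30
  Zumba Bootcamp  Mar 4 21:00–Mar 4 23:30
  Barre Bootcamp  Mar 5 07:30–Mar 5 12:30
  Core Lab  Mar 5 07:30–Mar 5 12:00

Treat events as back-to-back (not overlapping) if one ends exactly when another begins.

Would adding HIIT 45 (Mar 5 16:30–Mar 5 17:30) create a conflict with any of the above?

Kettlebell Intro: ends Mar 4 12:30 at or before HIIT 45 starts Mar 5 16:30 → clear.
HIIT Circuit: ends Mar 4 23:30 at or before HIIT 45 starts Mar 5 16:30 → clear.
Zumba Bootcamp: ends Mar 4 23:30 at or before HIIT 45 starts Mar 5 16:30 → clear.
Barre Bootcamp: ends Mar 5 12:30 at or before HIIT 45 starts Mar 5 16:30 → clear.
Core Lab: ends Mar 5 12:00 at or before HIIT 45 starts Mar 5 16:30 → clear.
Rowing Advanced: ends Mar 5 16:30 at or before HIIT 45 starts Mar 5 16:30 → clear.

No — it doesn't clash with anything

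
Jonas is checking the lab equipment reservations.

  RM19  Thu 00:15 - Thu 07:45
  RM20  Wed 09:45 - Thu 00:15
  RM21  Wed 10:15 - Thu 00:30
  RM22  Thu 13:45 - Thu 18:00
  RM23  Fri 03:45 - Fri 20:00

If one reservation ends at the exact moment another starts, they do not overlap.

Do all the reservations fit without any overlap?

No

Two intervals overlap when each starts before the other ends.
Sorted by start: RM20, RM21, RM19, RM22, RM23.
RM21 starts before RM20 ends → RM20 and RM21 overlap.
That's a conflict, so the schedule is not conflict-free.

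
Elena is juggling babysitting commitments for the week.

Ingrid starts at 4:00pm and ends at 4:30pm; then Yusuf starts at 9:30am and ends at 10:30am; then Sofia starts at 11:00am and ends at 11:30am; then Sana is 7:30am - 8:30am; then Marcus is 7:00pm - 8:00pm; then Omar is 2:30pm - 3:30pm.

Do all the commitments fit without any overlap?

Yes

Sorted by start: Sana, Yusuf, Sofia, Omar, Ingrid, Marcus.
Yusuf starts after Sana ends — done with Sana.
Sofia starts after Yusuf ends — done with Yusuf.
Omar starts after Sofia ends — done with Sofia.
Ingrid starts after Omar ends — done with Omar.
Marcus starts after Ingrid ends.
Every pair is clear; the schedule has no overlaps.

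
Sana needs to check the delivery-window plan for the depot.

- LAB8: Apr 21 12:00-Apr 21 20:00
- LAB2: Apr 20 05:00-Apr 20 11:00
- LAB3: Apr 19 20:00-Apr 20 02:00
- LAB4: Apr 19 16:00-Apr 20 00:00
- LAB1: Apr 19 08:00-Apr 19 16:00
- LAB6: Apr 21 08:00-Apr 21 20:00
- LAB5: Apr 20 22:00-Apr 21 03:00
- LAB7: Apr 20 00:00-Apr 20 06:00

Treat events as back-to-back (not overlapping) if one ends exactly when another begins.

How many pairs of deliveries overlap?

Sorted by start: LAB1, LAB4, LAB3, LAB7, LAB2, LAB5, LAB6, LAB8.
LAB4 starts exactly when LAB1 ends (back-to-back, no overlap), so LAB1 has no further overlaps.
LAB3 starts before LAB4 ends → LAB4 and LAB3 overlap.
LAB7 starts exactly when LAB4 ends (back-to-back, no overlap), so LAB4 has no further overlaps.
LAB7 starts before LAB3 ends → LAB3 and LAB7 overlap.
LAB2 starts after LAB3 ends, so LAB3 has no further overlaps.
LAB2 starts before LAB7 ends → LAB7 and LAB2 overlap.
LAB5 starts after LAB7 ends, so LAB7 has no further overlaps.
LAB5 starts after LAB2 ends, so LAB2 has no further overlaps.
LAB6 starts after LAB5 ends, so LAB5 has no further overlaps.
LAB8 starts before LAB6 ends → LAB6 and LAB8 overlap.
Overlapping pairs: LAB2 & LAB7, LAB3 & LAB4, LAB3 & LAB7, LAB6 & LAB8 — 4 in total.

4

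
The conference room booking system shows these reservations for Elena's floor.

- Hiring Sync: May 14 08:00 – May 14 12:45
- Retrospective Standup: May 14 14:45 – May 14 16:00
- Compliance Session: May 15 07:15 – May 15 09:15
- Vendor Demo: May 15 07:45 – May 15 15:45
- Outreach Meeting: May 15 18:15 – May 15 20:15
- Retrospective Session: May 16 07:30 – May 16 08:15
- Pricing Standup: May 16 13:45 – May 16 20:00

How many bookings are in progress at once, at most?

2

Sweep the timeline, counting +1 at each start and −1 at each end (ends before starts at a tie):
May 14 08:00 start Hiring Sync → 1
May 14 12:45 end Hiring Sync → 0
May 14 14:45 start Retrospective Standup → 1
May 14 16:00 end Retrospective Standup → 0
May 15 07:15 start Compliance Session → 1
May 15 07:45 start Vendor Demo → 2
May 15 09:15 end Compliance Session → 1
May 15 15:45 end Vendor Demo → 0
May 15 18:15 start Outreach Meeting → 1
May 15 20:15 end Outreach Meeting → 0
May 16 07:30 start Retrospective Session → 1
May 16 08:15 end Retrospective Session → 0
May 16 13:45 start Pricing Standup → 1
May 16 20:00 end Pricing Standup → 0
Peak is 2, at May 15 07:45 (Compliance Session, Vendor Demo).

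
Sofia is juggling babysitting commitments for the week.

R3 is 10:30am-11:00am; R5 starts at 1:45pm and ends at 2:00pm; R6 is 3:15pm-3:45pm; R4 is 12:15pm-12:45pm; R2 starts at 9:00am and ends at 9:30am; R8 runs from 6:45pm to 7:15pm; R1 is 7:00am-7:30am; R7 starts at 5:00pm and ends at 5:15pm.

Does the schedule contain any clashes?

No

Check each pair: they overlap iff neither finishes before the other starts.
Sorted by start: R1, R2, R3, R4, R5, R6, R7, R8.
R2 starts after R1 ends; R1 is clear from here.
R3 starts after R2 ends; R2 is clear from here.
R4 starts after R3 ends; R3 is clear from here.
R5 starts after R4 ends; R4 is clear from here.
R6 starts after R5 ends; R5 is clear from here.
R7 starts after R6 ends; R6 is clear from here.
R8 starts after R7 ends.
Every pair is clear; the schedule has no overlaps.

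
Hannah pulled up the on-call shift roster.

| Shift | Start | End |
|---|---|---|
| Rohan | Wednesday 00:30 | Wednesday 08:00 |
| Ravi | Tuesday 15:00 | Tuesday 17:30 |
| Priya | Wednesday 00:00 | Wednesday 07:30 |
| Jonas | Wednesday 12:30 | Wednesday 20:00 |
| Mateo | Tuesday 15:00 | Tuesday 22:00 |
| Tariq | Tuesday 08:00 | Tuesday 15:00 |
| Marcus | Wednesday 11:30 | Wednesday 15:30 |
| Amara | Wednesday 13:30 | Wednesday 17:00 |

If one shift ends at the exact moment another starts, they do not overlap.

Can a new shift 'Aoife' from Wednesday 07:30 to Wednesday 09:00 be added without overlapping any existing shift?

No — it overlaps Rohan

Tariq: ends Tuesday 15:00 at or before Aoife starts Wednesday 07:30 → clear.
Ravi: ends Tuesday 17:30 at or before Aoife starts Wednesday 07:30 → clear.
Mateo: ends Tuesday 22:00 at or before Aoife starts Wednesday 07:30 → clear.
Priya: ends Wednesday 07:30 at or before Aoife starts Wednesday 07:30 → clear.
Rohan: starts Wednesday 00:30 before Aoife ends Wednesday 09:00, and ends Wednesday 08:00 after Aoife starts Wednesday 07:30 → overlap.
Marcus: starts Wednesday 11:30 at or after Aoife ends Wednesday 09:00 → clear.
Jonas: starts Wednesday 12:30 at or after Aoife ends Wednesday 09:00 → clear.
Amara: starts Wednesday 13:30 at or after Aoife ends Wednesday 09:00 → clear.
Aoife overlaps Rohan.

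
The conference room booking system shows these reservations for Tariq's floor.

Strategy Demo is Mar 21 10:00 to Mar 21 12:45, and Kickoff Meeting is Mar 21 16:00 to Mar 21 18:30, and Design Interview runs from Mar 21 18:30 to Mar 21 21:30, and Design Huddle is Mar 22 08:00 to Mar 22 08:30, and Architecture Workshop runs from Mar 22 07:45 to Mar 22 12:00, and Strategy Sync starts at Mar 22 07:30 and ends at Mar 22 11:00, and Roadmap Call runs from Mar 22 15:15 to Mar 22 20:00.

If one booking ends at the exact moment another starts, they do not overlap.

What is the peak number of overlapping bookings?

Sort all start/end points and keep a running count:
Mar 21 10:00 start Strategy Demo → 1
Mar 21 12:45 end Strategy Demo → 0
Mar 21 16:00 start Kickoff Meeting → 1
Mar 21 18:30 end Kickoff Meeting → 0
Mar 21 18:30 start Design Interview → 1
Mar 21 21:30 end Design Interview → 0
Mar 22 07:30 start Strategy Sync → 1
Mar 22 07:45 start Architecture Workshop → 2
Mar 22 08:00 start Design Huddle → 3
Mar 22 08:30 end Design Huddle → 2
Mar 22 11:00 end Strategy Sync → 1
Mar 22 12:00 end Architecture Workshop → 0
Mar 22 15:15 start Roadmap Call → 1
Mar 22 20:00 end Roadmap Call → 0
Peak is 3, at Mar 22 08:00 (Architecture Workshop, Design Huddle, Strategy Sync).

3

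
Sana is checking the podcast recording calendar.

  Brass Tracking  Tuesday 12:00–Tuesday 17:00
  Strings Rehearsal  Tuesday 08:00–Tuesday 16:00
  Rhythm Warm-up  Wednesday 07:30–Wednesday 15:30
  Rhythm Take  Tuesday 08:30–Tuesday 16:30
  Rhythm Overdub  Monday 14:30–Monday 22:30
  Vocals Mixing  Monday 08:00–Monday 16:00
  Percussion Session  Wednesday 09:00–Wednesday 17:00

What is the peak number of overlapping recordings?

Sort all start/end points and keep a running count:
Monday 08:00 start Vocals Mixing → 1
Monday 14:30 start Rhythm Overdub → 2
Monday 16:00 end Vocals Mixing → 1
Monday 22:30 end Rhythm Overdub → 0
Tuesday 08:00 start Strings Rehearsal → 1
Tuesday 08:30 start Rhythm Take → 2
Tuesday 12:00 start Brass Tracking → 3
Tuesday 16:00 end Strings Rehearsal → 2
Tuesday 16:30 end Rhythm Take → 1
Tuesday 17:00 end Brass Tracking → 0
Wednesday 07:30 start Rhythm Warm-up → 1
Wednesday 09:00 start Percussion Session → 2
Wednesday 15:30 end Rhythm Warm-up → 1
Wednesday 17:00 end Percussion Session → 0
Peak is 3, at Tuesday 12:00 (Brass Tracking, Rhythm Take, Strings Rehearsal).

3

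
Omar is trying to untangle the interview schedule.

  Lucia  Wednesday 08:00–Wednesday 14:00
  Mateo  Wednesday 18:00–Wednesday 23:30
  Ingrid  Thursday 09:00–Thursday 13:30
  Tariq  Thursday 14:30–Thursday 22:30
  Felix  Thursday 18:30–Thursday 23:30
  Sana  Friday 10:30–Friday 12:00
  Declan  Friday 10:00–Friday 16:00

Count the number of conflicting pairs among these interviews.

Sorted by start: Lucia, Mateo, Ingrid, Tariq, Felix, Declan, Sana.
Mateo starts after Lucia ends, so Lucia has no further overlaps.
Ingrid starts after Mateo ends, so Mateo has no further overlaps.
Tariq starts after Ingrid ends, so Ingrid has no further overlaps.
Felix starts before Tariq ends → Tariq and Felix overlap.
Declan starts after Tariq ends, so Tariq has no further overlaps.
Declan starts after Felix ends, so Felix has no further overlaps.
Sana starts before Declan ends → Declan and Sana overlap.
Overlapping pairs: Declan & Sana, Felix & Tariq — 2 in total.

2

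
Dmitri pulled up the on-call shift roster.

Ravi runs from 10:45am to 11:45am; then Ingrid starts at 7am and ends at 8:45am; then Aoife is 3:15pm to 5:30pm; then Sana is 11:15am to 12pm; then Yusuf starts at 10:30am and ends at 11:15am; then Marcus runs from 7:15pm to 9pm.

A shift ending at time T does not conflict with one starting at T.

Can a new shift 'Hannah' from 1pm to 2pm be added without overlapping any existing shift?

Ingrid: ends 8:45am at or before Hannah starts 1pm → clear.
Yusuf: ends 11:15am at or before Hannah starts 1pm → clear.
Ravi: ends 11:45am at or before Hannah starts 1pm → clear.
Sana: ends 12pm at or before Hannah starts 1pm → clear.
Aoife: starts 3:15pm at or after Hannah ends 2pm → clear.
Marcus: starts 7:15pm at or after Hannah ends 2pm → clear.

Yes — the slot is free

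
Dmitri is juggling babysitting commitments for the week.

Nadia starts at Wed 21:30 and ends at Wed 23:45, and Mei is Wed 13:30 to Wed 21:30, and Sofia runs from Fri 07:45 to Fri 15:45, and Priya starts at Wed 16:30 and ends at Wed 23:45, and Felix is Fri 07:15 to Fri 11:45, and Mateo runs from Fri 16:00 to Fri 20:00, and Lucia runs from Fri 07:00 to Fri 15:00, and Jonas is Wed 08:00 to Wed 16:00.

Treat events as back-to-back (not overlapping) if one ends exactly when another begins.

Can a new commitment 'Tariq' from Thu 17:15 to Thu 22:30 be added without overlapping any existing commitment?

Jonas: ends Wed 16:00 at or before Tariq starts Thu 17:15 → clear.
Mei: ends Wed 21:30 at or before Tariq starts Thu 17:15 → clear.
Priya: ends Wed 23:45 at or before Tariq starts Thu 17:15 → clear.
Nadia: ends Wed 23:45 at or before Tariq starts Thu 17:15 → clear.
Lucia: starts Fri 07:00 at or after Tariq ends Thu 22:30 → clear.
Felix: starts Fri 07:15 at or after Tariq ends Thu 22:30 → clear.
Sofia: starts Fri 07:45 at or after Tariq ends Thu 22:30 → clear.
Mateo: starts Fri 16:00 at or after Tariq ends Thu 22:30 → clear.

Yes — the slot is free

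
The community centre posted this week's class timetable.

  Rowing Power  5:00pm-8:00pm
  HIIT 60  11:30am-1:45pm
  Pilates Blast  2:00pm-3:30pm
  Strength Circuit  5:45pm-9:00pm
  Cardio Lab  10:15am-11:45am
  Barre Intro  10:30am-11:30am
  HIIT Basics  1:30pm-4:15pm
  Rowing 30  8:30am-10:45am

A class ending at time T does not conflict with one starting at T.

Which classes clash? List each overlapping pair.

Sorted by start: Rowing 30, Cardio Lab, Barre Intro, HIIT 60, HIIT Basics, Pilates Blast, Rowing Power, Strength Circuit.
Cardio Lab starts before Rowing 30 ends → Rowing 30 and Cardio Lab overlap.
Barre Intro starts before Rowing 30 ends → Rowing 30 and Barre Intro overlap.
HIIT 60 starts after Rowing 30 ends; Rowing 30 is clear from here.
Barre Intro starts before Cardio Lab ends → Cardio Lab and Barre Intro overlap.
HIIT 60 starts before Cardio Lab ends → Cardio Lab and HIIT 60 overlap.
HIIT Basics starts after Cardio Lab ends; Cardio Lab is clear from here.
HIIT 60 starts exactly when Barre Intro ends (back-to-back, no overlap); Barre Intro is clear from here.
HIIT Basics starts before HIIT 60 ends → HIIT 60 and HIIT Basics overlap.
Pilates Blast starts after HIIT 60 ends; HIIT 60 is clear from here.
Pilates Blast starts before HIIT Basics ends → HIIT Basics and Pilates Blast overlap.
Rowing Power starts after HIIT Basics ends; HIIT Basics is clear from here.
Rowing Power starts after Pilates Blast ends; Pilates Blast is clear from here.
Strength Circuit starts before Rowing Power ends → Rowing Power and Strength Circuit overlap.

Barre Intro & Cardio Lab, Barre Intro & Rowing 30, Cardio Lab & HIIT 60, Cardio Lab & Rowing 30, HIIT 60 & HIIT Basics, HIIT Basics & Pilates Blast, Rowing Power & Strength Circuit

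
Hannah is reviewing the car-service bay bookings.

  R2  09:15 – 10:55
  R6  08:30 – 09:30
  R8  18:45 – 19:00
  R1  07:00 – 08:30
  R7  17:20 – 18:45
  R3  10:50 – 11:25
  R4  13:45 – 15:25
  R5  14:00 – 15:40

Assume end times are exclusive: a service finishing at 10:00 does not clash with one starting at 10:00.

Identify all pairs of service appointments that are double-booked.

R2 & R3, R2 & R6, R4 & R5

Sorted by start: R1, R6, R2, R3, R4, R5, R7, R8.
R6 starts exactly when R1 ends (back-to-back, no overlap); R1 is clear from here.
R2 starts before R6 ends → R6 and R2 overlap.
R3 starts after R6 ends; R6 is clear from here.
R3 starts before R2 ends → R2 and R3 overlap.
R4 starts after R2 ends; R2 is clear from here.
R4 starts after R3 ends; R3 is clear from here.
R5 starts before R4 ends → R4 and R5 overlap.
R7 starts after R4 ends; R4 is clear from here.
R7 starts after R5 ends; R5 is clear from here.
R8 starts exactly when R7 ends (back-to-back, no overlap).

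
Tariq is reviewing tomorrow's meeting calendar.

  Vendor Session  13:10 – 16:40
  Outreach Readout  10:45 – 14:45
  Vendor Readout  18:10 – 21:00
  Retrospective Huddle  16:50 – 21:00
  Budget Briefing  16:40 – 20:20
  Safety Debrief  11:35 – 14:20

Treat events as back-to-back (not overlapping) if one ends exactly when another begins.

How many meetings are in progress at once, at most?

Sweep the timeline, counting +1 at each start and −1 at each end (ends before starts at a tie):
10:45 start Outreach Readout → 1
11:35 start Safety Debrief → 2
13:10 start Vendor Session → 3
14:20 end Safety Debrief → 2
14:45 end Outreach Readout → 1
16:40 end Vendor Session → 0
16:40 start Budget Briefing → 1
16:50 start Retrospective Huddle → 2
18:10 start Vendor Readout → 3
20:20 end Budget Briefing → 2
21:00 end Retrospective Huddle → 1
21:00 end Vendor Readout → 0
Peak is 3, at 13:10 (Outreach Readout, Safety Debrief, Vendor Session).

3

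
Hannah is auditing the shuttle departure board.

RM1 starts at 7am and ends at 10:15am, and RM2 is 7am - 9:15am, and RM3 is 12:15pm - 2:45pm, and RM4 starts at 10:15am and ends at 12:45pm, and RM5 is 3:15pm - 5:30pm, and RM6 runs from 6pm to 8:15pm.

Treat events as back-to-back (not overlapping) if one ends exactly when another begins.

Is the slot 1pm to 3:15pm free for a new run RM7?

No — it overlaps RM3

RM1: ends 10:15am at or before RM7 starts 1pm → clear.
RM2: ends 9:15am at or before RM7 starts 1pm → clear.
RM4: ends 12:45pm at or before RM7 starts 1pm → clear.
RM3: starts 12:15pm before RM7 ends 3:15pm, and ends 2:45pm after RM7 starts 1pm → overlap.
RM5: starts 3:15pm at or after RM7 ends 3:15pm → clear.
RM6: starts 6pm at or after RM7 ends 3:15pm → clear.
RM7 overlaps RM3.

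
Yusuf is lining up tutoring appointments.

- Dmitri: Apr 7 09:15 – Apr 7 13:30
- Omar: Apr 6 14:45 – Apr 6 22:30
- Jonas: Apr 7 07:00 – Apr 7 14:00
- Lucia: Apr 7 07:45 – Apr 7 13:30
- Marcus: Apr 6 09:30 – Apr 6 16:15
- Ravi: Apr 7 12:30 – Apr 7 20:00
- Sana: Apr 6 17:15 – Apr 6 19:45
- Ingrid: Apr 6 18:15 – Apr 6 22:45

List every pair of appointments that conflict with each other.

Sorted by start: Marcus, Omar, Sana, Ingrid, Jonas, Lucia, Dmitri, Ravi.
Omar starts before Marcus ends → Marcus and Omar overlap.
Sana starts after Marcus ends; Marcus is clear from here.
Sana starts before Omar ends → Omar and Sana overlap.
Ingrid starts before Omar ends → Omar and Ingrid overlap.
Jonas starts after Omar ends; Omar is clear from here.
Ingrid starts before Sana ends → Sana and Ingrid overlap.
Jonas starts after Sana ends; Sana is clear from here.
Jonas starts after Ingrid ends; Ingrid is clear from here.
Lucia starts before Jonas ends → Jonas and Lucia overlap.
Dmitri starts before Jonas ends → Jonas and Dmitri overlap.
Ravi starts before Jonas ends → Jonas and Ravi overlap.
Dmitri starts before Lucia ends → Lucia and Dmitri overlap.
Ravi starts before Lucia ends → Lucia and Ravi overlap.
Ravi starts before Dmitri ends → Dmitri and Ravi overlap.

Dmitri & Jonas, Dmitri & Lucia, Dmitri & Ravi, Ingrid & Omar, Ingrid & Sana, Jonas & Lucia, Jonas & Ravi, Lucia & Ravi, Marcus & Omar, Omar & Sana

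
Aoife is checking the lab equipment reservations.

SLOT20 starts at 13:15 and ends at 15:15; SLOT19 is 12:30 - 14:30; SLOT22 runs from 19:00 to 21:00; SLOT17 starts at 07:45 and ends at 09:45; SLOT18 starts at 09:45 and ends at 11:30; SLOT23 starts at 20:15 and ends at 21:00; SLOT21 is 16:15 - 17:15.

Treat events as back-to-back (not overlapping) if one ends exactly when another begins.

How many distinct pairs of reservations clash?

2

Sorted by start: SLOT17, SLOT18, SLOT19, SLOT20, SLOT21, SLOT22, SLOT23.
SLOT18 starts exactly when SLOT17 ends (back-to-back, no overlap), so SLOT17 has no further overlaps.
SLOT19 starts after SLOT18 ends, so SLOT18 has no further overlaps.
SLOT20 starts before SLOT19 ends → SLOT19 and SLOT20 overlap.
SLOT21 starts after SLOT19 ends, so SLOT19 has no further overlaps.
SLOT21 starts after SLOT20 ends, so SLOT20 has no further overlaps.
SLOT22 starts after SLOT21 ends, so SLOT21 has no further overlaps.
SLOT23 starts before SLOT22 ends → SLOT22 and SLOT23 overlap.
Overlapping pairs: SLOT19 & SLOT20, SLOT22 & SLOT23 — 2 in total.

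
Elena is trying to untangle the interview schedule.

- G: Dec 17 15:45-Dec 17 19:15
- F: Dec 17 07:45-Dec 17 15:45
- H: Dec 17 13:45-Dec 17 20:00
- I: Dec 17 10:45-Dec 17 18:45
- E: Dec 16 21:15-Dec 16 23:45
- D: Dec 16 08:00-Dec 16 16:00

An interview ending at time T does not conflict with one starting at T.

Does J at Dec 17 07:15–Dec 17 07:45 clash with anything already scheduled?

No — it doesn't clash with anything

D: ends Dec 16 16:00 at or before J starts Dec 17 07:15 → clear.
E: ends Dec 16 23:45 at or before J starts Dec 17 07:15 → clear.
F: starts Dec 17 07:45 at or after J ends Dec 17 07:45 → clear.
I: starts Dec 17 10:45 at or after J ends Dec 17 07:45 → clear.
H: starts Dec 17 13:45 at or after J ends Dec 17 07:45 → clear.
G: starts Dec 17 15:45 at or after J ends Dec 17 07:45 → clear.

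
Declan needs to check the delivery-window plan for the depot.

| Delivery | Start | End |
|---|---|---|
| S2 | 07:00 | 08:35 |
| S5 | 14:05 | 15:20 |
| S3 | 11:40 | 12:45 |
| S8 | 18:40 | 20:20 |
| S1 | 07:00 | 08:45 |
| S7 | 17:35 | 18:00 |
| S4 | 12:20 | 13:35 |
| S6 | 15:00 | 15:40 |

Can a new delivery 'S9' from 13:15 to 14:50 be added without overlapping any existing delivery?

S1: ends 08:45 at or before S9 starts 13:15 → clear.
S2: ends 08:35 at or before S9 starts 13:15 → clear.
S3: ends 12:45 at or before S9 starts 13:15 → clear.
S4: starts 12:20 before S9 ends 14:50, and ends 13:35 after S9 starts 13:15 → overlap.
S5: starts 14:05 before S9 ends 14:50, and ends 15:20 after S9 starts 13:15 → overlap.
S6: starts 15:00 at or after S9 ends 14:50 → clear.
S7: starts 17:35 at or after S9 ends 14:50 → clear.
S8: starts 18:40 at or after S9 ends 14:50 → clear.
S9 overlaps S4, S5.

No — it overlaps S4, S5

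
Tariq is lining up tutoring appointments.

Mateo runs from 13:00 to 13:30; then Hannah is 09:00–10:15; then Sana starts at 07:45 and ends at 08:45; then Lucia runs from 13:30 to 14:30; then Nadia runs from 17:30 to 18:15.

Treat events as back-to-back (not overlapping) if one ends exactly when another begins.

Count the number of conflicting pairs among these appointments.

0

Sorted by start: Sana, Hannah, Mateo, Lucia, Nadia.
Hannah starts after Sana ends, so Sana has no further overlaps.
Mateo starts after Hannah ends, so Hannah has no further overlaps.
Lucia starts exactly when Mateo ends (back-to-back, no overlap), so Mateo has no further overlaps.
Nadia starts after Lucia ends.
No pair overlaps.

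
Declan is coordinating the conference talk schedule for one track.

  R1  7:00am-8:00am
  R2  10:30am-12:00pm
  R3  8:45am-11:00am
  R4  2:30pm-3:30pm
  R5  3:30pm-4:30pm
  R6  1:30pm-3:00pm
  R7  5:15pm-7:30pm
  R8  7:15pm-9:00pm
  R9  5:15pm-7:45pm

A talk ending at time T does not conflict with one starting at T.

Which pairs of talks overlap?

R2 & R3, R4 & R6, R7 & R8, R7 & R9, R8 & R9

Sorted by start: R1, R3, R2, R6, R4, R5, R7, R9, R8.
R3 starts after R1 ends — done with R1.
R2 starts before R3 ends → R3 and R2 overlap.
R6 starts after R3 ends — done with R3.
R6 starts after R2 ends — done with R2.
R4 starts before R6 ends → R6 and R4 overlap.
R5 starts after R6 ends — done with R6.
R5 starts exactly when R4 ends (back-to-back, no overlap) — done with R4.
R7 starts after R5 ends — done with R5.
R9 starts before R7 ends → R7 and R9 overlap.
R8 starts before R7 ends → R7 and R8 overlap.
R8 starts before R9 ends → R9 and R8 overlap.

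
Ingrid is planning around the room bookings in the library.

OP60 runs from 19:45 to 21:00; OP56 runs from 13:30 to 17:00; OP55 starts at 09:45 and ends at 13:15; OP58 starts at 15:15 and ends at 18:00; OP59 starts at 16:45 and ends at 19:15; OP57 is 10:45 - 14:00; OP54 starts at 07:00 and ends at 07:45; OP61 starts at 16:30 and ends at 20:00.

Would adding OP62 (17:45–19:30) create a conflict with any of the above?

Yes — it overlaps OP58, OP59, OP61

OP54: ends 07:45 at or before OP62 starts 17:45 → clear.
OP55: ends 13:15 at or before OP62 starts 17:45 → clear.
OP57: ends 14:00 at or before OP62 starts 17:45 → clear.
OP56: ends 17:00 at or before OP62 starts 17:45 → clear.
OP58: starts 15:15 before OP62 ends 19:30, and ends 18:00 after OP62 starts 17:45 → overlap.
OP61: starts 16:30 before OP62 ends 19:30, and ends 20:00 after OP62 starts 17:45 → overlap.
OP59: starts 16:45 before OP62 ends 19:30, and ends 19:15 after OP62 starts 17:45 → overlap.
OP60: starts 19:45 at or after OP62 ends 19:30 → clear.
OP62 overlaps OP58, OP59, OP61.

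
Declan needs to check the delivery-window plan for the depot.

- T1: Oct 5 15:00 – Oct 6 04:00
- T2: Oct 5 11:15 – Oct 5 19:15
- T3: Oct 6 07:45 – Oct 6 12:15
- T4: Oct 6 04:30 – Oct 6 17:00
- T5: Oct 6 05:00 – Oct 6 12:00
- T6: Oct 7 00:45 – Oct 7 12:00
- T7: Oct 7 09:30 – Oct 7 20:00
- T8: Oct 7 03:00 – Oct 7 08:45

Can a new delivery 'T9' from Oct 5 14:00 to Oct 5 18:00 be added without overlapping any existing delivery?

T2: starts Oct 5 11:15 before T9 ends Oct 5 18:00, and ends Oct 5 19:15 after T9 starts Oct 5 14:00 → overlap.
T1: starts Oct 5 15:00 before T9 ends Oct 5 18:00, and ends Oct 6 04:00 after T9 starts Oct 5 14:00 → overlap.
T4: starts Oct 6 04:30 at or after T9 ends Oct 5 18:00 → clear.
T5: starts Oct 6 05:00 at or after T9 ends Oct 5 18:00 → clear.
T3: starts Oct 6 07:45 at or after T9 ends Oct 5 18:00 → clear.
T6: starts Oct 7 00:45 at or after T9 ends Oct 5 18:00 → clear.
T8: starts Oct 7 03:00 at or after T9 ends Oct 5 18:00 → clear.
T7: starts Oct 7 09:30 at or after T9 ends Oct 5 18:00 → clear.
T9 overlaps T1, T2.

No — it overlaps T1, T2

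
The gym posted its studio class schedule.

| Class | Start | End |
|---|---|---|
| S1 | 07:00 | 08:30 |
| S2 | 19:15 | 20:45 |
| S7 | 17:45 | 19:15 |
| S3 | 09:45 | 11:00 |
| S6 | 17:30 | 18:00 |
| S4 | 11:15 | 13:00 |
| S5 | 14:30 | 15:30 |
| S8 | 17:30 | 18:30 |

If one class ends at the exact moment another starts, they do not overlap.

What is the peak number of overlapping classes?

Sweep the timeline, counting +1 at each start and −1 at each end (ends before starts at a tie):
07:00 start S1 → 1
08:30 end S1 → 0
09:45 start S3 → 1
11:00 end S3 → 0
11:15 start S4 → 1
13:00 end S4 → 0
14:30 start S5 → 1
15:30 end S5 → 0
17:30 start S6 → 1
17:30 start S8 → 2
17:45 start S7 → 3
18:00 end S6 → 2
18:30 end S8 → 1
19:15 end S7 → 0
19:15 start S2 → 1
20:45 end S2 → 0
Peak is 3, at 17:45 (S6, S7, S8).

3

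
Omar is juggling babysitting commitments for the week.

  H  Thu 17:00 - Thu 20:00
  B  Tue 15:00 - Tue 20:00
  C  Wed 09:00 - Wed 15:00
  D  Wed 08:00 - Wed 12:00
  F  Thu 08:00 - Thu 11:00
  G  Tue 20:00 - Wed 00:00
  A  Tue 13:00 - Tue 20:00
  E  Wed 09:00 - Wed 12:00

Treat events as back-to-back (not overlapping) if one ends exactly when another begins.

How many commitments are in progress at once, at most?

Walk through starts and ends in time order (an end at T is processed before a start at T):
Tue 13:00 start A → 1
Tue 15:00 start B → 2
Tue 20:00 end A → 1
Tue 20:00 end B → 0
Tue 20:00 start G → 1
Wed 00:00 end G → 0
Wed 08:00 start D → 1
Wed 09:00 start C → 2
Wed 09:00 start E → 3
Wed 12:00 end D → 2
Wed 12:00 end E → 1
Wed 15:00 end C → 0
Thu 08:00 start F → 1
Thu 11:00 end F → 0
Thu 17:00 start H → 1
Thu 20:00 end H → 0
Peak is 3, at Wed 09:00 (C, D, E).

3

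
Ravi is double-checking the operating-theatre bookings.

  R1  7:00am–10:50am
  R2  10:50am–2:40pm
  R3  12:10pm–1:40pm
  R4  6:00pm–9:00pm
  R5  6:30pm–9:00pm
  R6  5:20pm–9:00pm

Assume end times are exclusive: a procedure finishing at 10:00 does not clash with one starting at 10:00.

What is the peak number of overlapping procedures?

Walk through starts and ends in time order (an end at T is processed before a start at T):
7:00am start R1 → 1
10:50am end R1 → 0
10:50am start R2 → 1
12:10pm start R3 → 2
1:40pm end R3 → 1
2:40pm end R2 → 0
5:20pm start R6 → 1
6:00pm start R4 → 2
6:30pm start R5 → 3
9:00pm end R4 → 2
9:00pm end R5 → 1
9:00pm end R6 → 0
Peak is 3, at 6:30pm (R4, R5, R6).

3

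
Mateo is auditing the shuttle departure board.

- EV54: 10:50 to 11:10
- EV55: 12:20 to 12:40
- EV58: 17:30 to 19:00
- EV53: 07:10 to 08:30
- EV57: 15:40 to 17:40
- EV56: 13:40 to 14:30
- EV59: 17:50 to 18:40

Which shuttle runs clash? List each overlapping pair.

Sorted by start: EV53, EV54, EV55, EV56, EV57, EV58, EV59.
EV54 starts after EV53 ends, so EV53 has no further overlaps.
EV55 starts after EV54 ends, so EV54 has no further overlaps.
EV56 starts after EV55 ends, so EV55 has no further overlaps.
EV57 starts after EV56 ends, so EV56 has no further overlaps.
EV58 starts before EV57 ends → EV57 and EV58 overlap.
EV59 starts after EV57 ends.
EV59 starts before EV58 ends → EV58 and EV59 overlap.

EV57 & EV58, EV58 & EV59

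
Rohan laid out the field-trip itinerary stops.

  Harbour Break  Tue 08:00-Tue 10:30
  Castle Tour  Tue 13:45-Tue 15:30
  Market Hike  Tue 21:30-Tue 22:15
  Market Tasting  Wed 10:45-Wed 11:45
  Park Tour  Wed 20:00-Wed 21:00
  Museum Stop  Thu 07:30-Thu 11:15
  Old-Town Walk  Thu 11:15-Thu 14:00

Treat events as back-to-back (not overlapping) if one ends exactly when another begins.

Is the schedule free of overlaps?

Sorted by start: Harbour Break, Castle Tour, Market Hike, Market Tasting, Park Tour, Museum Stop, Old-Town Walk.
Castle Tour starts after Harbour Break ends; Harbour Break is clear from here.
Market Hike starts after Castle Tour ends; Castle Tour is clear from here.
Market Tasting starts after Market Hike ends; Market Hike is clear from here.
Park Tour starts after Market Tasting ends; Market Tasting is clear from here.
Museum Stop starts after Park Tour ends; Park Tour is clear from here.
Old-Town Walk starts exactly when Museum Stop ends (back-to-back, no overlap).
Every pair is clear; the schedule has no overlaps.

Yes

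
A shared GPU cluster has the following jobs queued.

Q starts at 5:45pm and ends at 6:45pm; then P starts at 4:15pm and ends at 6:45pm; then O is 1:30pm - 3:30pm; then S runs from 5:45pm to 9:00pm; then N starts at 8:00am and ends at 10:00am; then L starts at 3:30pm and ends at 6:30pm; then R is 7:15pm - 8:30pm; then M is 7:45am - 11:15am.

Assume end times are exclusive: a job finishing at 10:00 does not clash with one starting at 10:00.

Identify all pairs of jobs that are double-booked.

Sorted by start: M, N, O, L, P, Q, S, R.
N starts before M ends → M and N overlap.
O starts after M ends; M is clear from here.
O starts after N ends; N is clear from here.
L starts exactly when O ends (back-to-back, no overlap); O is clear from here.
P starts before L ends → L and P overlap.
Q starts before L ends → L and Q overlap.
S starts before L ends → L and S overlap.
R starts after L ends.
Q starts before P ends → P and Q overlap.
S starts before P ends → P and S overlap.
R starts after P ends.
S starts before Q ends → Q and S overlap.
R starts after Q ends.
R starts before S ends → S and R overlap.

L & P, L & Q, L & S, M & N, P & Q, P & S, Q & S, R & S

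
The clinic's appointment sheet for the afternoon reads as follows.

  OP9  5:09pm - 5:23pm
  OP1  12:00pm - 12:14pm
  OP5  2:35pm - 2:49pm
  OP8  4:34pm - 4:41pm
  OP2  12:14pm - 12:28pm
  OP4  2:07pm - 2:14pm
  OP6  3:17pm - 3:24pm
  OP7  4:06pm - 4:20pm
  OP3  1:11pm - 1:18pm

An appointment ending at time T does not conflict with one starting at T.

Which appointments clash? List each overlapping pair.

Sorted by start: OP1, OP2, OP3, OP4, OP5, OP6, OP7, OP8, OP9.
OP2 starts exactly when OP1 ends (back-to-back, no overlap); OP1 is clear from here.
OP3 starts after OP2 ends; OP2 is clear from here.
OP4 starts after OP3 ends; OP3 is clear from here.
OP5 starts after OP4 ends; OP4 is clear from here.
OP6 starts after OP5 ends; OP5 is clear from here.
OP7 starts after OP6 ends; OP6 is clear from here.
OP8 starts after OP7 ends; OP7 is clear from here.
OP9 starts after OP8 ends.

none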